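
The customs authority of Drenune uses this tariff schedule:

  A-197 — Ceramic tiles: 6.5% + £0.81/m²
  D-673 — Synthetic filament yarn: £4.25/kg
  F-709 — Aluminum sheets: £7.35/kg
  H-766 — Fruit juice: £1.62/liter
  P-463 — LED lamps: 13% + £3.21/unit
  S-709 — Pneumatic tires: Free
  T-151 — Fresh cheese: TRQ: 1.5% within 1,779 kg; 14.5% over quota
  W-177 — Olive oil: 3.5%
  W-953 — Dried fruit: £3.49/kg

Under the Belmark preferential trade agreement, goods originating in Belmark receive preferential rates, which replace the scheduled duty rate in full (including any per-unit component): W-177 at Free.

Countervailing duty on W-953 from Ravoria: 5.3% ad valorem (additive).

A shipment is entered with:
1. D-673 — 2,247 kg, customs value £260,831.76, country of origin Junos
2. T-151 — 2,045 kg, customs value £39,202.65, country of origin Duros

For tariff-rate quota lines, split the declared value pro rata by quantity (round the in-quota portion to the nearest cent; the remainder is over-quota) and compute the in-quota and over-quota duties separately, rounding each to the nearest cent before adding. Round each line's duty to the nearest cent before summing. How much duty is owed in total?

Line 1 (D-673, Junos, 2,247 kg, £260,831.76):
Base rate for D-673 is £4.25/kg.
Duty = 2,247 × £4.25 = £9,549.75.
Line 2 (T-151, Duros, 2,045 kg, £39,202.65):
Code T-151 is under a tariff-rate quota (threshold 1,779 kg). In-quota: 1,779 kg at 1.5%; over-quota: 266 kg at 14.5%.
Pro-rata value split: in-quota = £39,202.65 × 1,779/2,045 = £34,103.43; over-quota = £39,202.65 − £34,103.43 = £5,099.22.
In-quota duty = £34,103.43 × 1.5% = £511.55. Over-quota duty = £5,099.22 × 14.5% = £739.39.
Line duty = £511.55 + £739.39 = £1,250.94.
Total = £9,549.75 + £1,250.94 = £10,800.69.

£10,800.69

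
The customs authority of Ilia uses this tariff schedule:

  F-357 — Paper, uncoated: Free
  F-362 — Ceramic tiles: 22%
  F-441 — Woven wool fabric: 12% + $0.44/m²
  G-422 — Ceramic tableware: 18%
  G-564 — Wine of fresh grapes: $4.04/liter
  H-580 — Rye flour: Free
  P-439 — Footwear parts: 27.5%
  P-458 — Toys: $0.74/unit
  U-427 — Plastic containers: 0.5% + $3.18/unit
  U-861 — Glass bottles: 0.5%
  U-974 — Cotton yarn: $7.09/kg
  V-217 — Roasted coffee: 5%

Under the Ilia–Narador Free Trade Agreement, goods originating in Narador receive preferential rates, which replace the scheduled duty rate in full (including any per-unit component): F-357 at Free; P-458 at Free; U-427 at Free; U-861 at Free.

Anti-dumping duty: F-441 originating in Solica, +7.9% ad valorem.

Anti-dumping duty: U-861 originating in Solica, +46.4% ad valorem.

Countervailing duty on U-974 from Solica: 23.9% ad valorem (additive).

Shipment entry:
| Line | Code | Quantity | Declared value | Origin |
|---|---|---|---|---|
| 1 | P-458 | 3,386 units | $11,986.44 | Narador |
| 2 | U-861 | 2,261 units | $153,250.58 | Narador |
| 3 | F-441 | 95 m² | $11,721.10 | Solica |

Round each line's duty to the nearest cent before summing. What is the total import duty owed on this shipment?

Line 1 (P-458, Narador, 3,386 units, $11,986.44):
Base rate for P-458 is $0.74/unit.
Origin Narador qualifies under the Ilia–Narador agreement and P-458 is covered: preferential rate Free applies instead.
Duty = $11,986.44 × 0% = $0.00.
Line 2 (U-861, Narador, 2,261 units, $153,250.58):
Base rate for U-861 is 0.5%.
Origin Narador qualifies under the Ilia–Narador agreement and U-861 is covered: preferential rate Free applies instead.
The additional-duty order on U-861 targets Solica, not Narador; it does not apply.
Duty = $153,250.58 × 0% = $0.00.
Line 3 (F-441, Solica, 95 m², $11,721.10):
Base rate for F-441 is 12% + $0.44/m².
Additional duty on F-441 from Solica: +7.9%. Applied ad valorem rate: 12% + 7.9% = 19.9%.
Duty = $11,721.10 × 19.9% + 95 × $0.44 = $2,374.30.
Total = $0.00 + $0.00 + $2,374.30 = $2,374.30.

$2,374.30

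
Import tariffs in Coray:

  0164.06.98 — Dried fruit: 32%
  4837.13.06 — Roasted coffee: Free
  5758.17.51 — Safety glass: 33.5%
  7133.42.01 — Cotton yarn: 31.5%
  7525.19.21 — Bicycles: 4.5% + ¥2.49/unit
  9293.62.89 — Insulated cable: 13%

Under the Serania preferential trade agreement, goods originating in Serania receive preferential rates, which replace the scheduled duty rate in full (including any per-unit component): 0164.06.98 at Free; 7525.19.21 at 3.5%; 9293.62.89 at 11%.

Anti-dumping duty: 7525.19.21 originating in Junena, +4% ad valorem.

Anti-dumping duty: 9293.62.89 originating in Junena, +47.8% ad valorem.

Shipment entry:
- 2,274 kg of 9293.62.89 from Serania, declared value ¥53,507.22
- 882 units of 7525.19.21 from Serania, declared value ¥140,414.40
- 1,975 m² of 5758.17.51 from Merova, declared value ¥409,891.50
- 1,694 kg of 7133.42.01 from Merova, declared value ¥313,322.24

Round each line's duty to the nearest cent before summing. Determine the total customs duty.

¥246,810.45

Line 1 (9293.62.89, Serania, 2,274 kg, ¥53,507.22):
Base rate for 9293.62.89 is 13%.
Origin Serania qualifies under the Coray–Serania agreement and 9293.62.89 is covered: preferential rate 11% applies instead.
The additional-duty order on 9293.62.89 targets Junena, not Serania; it does not apply.
Duty = ¥53,507.22 × 11% = ¥5,885.79.
Line 2 (7525.19.21, Serania, 882 units, ¥140,414.40):
Base rate for 7525.19.21 is 4.5% + ¥2.49/unit.
Origin Serania qualifies under the Coray–Serania agreement and 7525.19.21 is covered: preferential rate 3.5% applies instead.
The additional-duty order on 7525.19.21 targets Junena, not Serania; it does not apply.
Duty = ¥140,414.40 × 3.5% = ¥4,914.50.
Line 3 (5758.17.51, Merova, 1,975 m², ¥409,891.50):
Base rate for 5758.17.51 is 33.5%.
Duty = ¥409,891.50 × 33.5% = ¥137,313.65.
Line 4 (7133.42.01, Merova, 1,694 kg, ¥313,322.24):
Base rate for 7133.42.01 is 31.5%.
Duty = ¥313,322.24 × 31.5% = ¥98,696.51.
Total = ¥5,885.79 + ¥4,914.50 + ¥137,313.65 + ¥98,696.51 = ¥246,810.45.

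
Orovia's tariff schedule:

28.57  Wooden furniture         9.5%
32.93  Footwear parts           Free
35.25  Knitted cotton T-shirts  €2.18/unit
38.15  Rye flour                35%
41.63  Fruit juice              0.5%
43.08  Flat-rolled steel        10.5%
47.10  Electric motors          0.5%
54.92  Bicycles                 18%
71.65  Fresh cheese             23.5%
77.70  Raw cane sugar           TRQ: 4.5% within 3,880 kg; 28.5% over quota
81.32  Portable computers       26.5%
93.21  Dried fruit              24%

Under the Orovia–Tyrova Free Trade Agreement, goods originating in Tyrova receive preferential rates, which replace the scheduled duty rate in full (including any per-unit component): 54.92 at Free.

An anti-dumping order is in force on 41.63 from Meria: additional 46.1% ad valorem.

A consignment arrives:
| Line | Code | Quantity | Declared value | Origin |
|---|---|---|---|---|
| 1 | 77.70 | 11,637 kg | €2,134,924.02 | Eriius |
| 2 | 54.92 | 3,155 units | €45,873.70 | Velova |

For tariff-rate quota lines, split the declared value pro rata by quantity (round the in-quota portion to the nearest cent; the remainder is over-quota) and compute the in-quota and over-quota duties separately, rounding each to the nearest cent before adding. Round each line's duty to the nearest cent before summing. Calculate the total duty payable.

Line 1 (77.70, Eriius, 11,637 kg, €2,134,924.02):
Code 77.70 is under a tariff-rate quota (threshold 3,880 kg). In-quota: 3,880 kg at 4.5%; over-quota: 7,757 kg at 28.5%.
Pro-rata value split: in-quota = €2,134,924.02 × 3,880/11,637 = €711,824.80; over-quota = €2,134,924.02 − €711,824.80 = €1,423,099.22.
In-quota duty = €711,824.80 × 4.5% = €32,032.12. Over-quota duty = €1,423,099.22 × 28.5% = €405,583.28.
Line duty = €32,032.12 + €405,583.28 = €437,615.40.
Line 2 (54.92, Velova, 3,155 units, €45,873.70):
Base rate for 54.92 is 18%.
54.92 has an FTA preferential rate, but origin Velova is not Tyrova; base rate stands.
Duty = €45,873.70 × 18% = €8,257.27.
Total = €437,615.40 + €8,257.27 = €445,872.67.

€445,872.67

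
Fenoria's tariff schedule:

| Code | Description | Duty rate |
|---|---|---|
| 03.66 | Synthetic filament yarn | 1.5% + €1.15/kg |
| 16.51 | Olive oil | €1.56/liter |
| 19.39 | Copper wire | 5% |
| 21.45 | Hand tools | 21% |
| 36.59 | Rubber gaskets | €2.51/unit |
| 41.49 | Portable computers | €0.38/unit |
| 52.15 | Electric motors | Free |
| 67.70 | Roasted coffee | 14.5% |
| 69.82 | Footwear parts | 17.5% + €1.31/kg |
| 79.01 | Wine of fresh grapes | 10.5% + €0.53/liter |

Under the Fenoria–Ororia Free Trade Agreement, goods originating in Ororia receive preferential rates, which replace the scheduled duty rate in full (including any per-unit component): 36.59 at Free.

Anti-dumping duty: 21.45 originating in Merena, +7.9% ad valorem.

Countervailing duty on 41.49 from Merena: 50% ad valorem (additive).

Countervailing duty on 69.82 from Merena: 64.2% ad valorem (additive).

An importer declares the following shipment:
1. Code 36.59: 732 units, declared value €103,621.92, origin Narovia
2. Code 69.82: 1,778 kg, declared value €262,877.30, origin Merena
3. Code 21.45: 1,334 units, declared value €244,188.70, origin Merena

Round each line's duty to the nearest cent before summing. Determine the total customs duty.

Line 1 (36.59, Narovia, 732 units, €103,621.92):
Base rate for 36.59 is €2.51/unit.
36.59 has an FTA preferential rate, but origin Narovia is not Ororia; base rate stands.
Duty = 732 × €2.51 = €1,837.32.
Line 2 (69.82, Merena, 1,778 kg, €262,877.30):
Base rate for 69.82 is 17.5% + €1.31/kg.
Additional duty on 69.82 from Merena: +64.2%. Applied ad valorem rate: 17.5% + 64.2% = 81.7%.
Duty = €262,877.30 × 81.7% + 1,778 × €1.31 = €217,099.93.
Line 3 (21.45, Merena, 1,334 units, €244,188.70):
Base rate for 21.45 is 21%.
Additional duty on 21.45 from Merena: +7.9%. Applied ad valorem rate: 21% + 7.9% = 28.9%.
Duty = €244,188.70 × 28.9% = €70,570.53.
Total = €1,837.32 + €217,099.93 + €70,570.53 = €289,507.78.

€289,507.78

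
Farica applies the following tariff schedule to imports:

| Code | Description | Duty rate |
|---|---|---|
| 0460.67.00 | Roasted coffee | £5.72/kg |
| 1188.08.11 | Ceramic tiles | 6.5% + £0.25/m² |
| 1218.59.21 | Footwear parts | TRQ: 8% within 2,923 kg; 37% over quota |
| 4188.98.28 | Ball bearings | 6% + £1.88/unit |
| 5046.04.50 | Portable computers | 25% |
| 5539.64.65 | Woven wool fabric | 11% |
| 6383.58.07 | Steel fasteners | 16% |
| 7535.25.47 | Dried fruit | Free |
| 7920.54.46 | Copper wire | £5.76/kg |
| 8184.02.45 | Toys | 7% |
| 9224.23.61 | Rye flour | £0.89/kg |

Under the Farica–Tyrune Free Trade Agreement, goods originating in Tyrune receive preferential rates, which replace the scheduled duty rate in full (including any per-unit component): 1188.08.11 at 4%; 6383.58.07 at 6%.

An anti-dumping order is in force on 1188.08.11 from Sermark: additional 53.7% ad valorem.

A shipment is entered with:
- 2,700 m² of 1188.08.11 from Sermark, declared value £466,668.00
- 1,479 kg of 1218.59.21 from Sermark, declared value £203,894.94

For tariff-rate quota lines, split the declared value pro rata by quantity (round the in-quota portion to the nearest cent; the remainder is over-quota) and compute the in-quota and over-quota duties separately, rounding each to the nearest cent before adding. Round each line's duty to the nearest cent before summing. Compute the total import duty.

Line 1 (1188.08.11, Sermark, 2,700 m², £466,668.00):
Base rate for 1188.08.11 is 6.5% + £0.25/m².
1188.08.11 has an FTA preferential rate, but origin Sermark is not Tyrune; base rate stands.
Additional duty on 1188.08.11 from Sermark: +53.7%. Applied ad valorem rate: 6.5% + 53.7% = 60.2%.
Duty = £466,668.00 × 60.2% + 2,700 × £0.25 = £281,609.14.
Line 2 (1218.59.21, Sermark, 1,479 kg, £203,894.94):
Code 1218.59.21 is under a tariff-rate quota (threshold 2,923 kg). Quantity 1,479 kg is within the quota, so the in-quota rate 8% applies to the full value.
Duty = £203,894.94 × 8% = £16,311.60.
Total = £281,609.14 + £16,311.60 = £297,920.74.

£297,920.74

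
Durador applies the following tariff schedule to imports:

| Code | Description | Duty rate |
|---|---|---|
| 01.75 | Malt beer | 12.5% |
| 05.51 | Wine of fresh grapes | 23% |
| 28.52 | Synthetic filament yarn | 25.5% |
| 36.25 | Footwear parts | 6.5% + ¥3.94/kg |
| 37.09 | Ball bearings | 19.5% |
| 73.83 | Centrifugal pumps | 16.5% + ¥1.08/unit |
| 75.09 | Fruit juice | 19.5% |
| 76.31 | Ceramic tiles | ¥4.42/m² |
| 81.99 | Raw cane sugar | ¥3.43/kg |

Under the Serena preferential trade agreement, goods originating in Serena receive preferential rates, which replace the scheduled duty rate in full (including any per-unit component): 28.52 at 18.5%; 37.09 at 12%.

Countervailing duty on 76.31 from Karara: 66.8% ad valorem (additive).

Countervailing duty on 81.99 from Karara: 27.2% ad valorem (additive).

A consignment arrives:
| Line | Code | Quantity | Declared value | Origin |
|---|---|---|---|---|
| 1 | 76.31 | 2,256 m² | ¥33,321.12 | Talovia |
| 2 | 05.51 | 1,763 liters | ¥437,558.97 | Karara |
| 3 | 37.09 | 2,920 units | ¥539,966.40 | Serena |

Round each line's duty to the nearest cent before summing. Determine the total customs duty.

Line 1 (76.31, Talovia, 2,256 m², ¥33,321.12):
Base rate for 76.31 is ¥4.42/m².
The additional-duty order on 76.31 targets Karara, not Talovia; it does not apply.
Duty = 2,256 × ¥4.42 = ¥9,971.52.
Line 2 (05.51, Karara, 1,763 liters, ¥437,558.97):
Base rate for 05.51 is 23%.
Duty = ¥437,558.97 × 23% = ¥100,638.56.
Line 3 (37.09, Serena, 2,920 units, ¥539,966.40):
Base rate for 37.09 is 19.5%.
Origin Serena qualifies under the Durador–Serena agreement and 37.09 is covered: preferential rate 12% applies instead.
Duty = ¥539,966.40 × 12% = ¥64,795.97.
Total = ¥9,971.52 + ¥100,638.56 + ¥64,795.97 = ¥175,406.05.

¥175,406.05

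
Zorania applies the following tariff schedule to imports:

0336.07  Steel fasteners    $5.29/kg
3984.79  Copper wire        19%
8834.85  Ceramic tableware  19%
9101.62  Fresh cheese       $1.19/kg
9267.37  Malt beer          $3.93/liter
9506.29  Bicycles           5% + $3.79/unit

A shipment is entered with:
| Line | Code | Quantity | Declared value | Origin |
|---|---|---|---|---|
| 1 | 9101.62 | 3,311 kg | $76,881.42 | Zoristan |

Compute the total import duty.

Line 1 (9101.62, Zoristan, 3,311 kg, $76,881.42):
Base rate for 9101.62 is $1.19/kg.
Duty = 3,311 × $1.19 = $3,940.09.

$3,940.09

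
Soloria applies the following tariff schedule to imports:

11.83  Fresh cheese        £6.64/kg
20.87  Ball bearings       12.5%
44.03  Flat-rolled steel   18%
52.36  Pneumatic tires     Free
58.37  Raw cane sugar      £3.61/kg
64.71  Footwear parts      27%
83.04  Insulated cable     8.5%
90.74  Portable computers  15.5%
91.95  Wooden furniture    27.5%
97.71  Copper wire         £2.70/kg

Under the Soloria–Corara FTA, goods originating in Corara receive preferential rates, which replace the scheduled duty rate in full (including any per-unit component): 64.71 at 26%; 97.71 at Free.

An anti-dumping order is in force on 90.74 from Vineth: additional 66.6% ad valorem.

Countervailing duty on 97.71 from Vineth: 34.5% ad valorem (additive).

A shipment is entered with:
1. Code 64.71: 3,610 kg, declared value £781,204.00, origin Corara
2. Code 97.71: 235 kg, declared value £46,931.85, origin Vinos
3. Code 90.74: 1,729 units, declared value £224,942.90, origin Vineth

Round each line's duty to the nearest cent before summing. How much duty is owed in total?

£388,425.66

Line 1 (64.71, Corara, 3,610 kg, £781,204.00):
Base rate for 64.71 is 27%.
Origin Corara qualifies under the Soloria–Corara agreement and 64.71 is covered: preferential rate 26% applies instead.
Duty = £781,204.00 × 26% = £203,113.04.
Line 2 (97.71, Vinos, 235 kg, £46,931.85):
Base rate for 97.71 is £2.70/kg.
97.71 has an FTA preferential rate, but origin Vinos is not Corara; base rate stands.
The additional-duty order on 97.71 targets Vineth, not Vinos; it does not apply.
Duty = 235 × £2.70 = £634.50.
Line 3 (90.74, Vineth, 1,729 units, £224,942.90):
Base rate for 90.74 is 15.5%.
Additional duty on 90.74 from Vineth: +66.6%. Applied ad valorem rate: 15.5% + 66.6% = 82.1%.
Duty = £224,942.90 × 82.1% = £184,678.12.
Total = £203,113.04 + £634.50 + £184,678.12 = £388,425.66.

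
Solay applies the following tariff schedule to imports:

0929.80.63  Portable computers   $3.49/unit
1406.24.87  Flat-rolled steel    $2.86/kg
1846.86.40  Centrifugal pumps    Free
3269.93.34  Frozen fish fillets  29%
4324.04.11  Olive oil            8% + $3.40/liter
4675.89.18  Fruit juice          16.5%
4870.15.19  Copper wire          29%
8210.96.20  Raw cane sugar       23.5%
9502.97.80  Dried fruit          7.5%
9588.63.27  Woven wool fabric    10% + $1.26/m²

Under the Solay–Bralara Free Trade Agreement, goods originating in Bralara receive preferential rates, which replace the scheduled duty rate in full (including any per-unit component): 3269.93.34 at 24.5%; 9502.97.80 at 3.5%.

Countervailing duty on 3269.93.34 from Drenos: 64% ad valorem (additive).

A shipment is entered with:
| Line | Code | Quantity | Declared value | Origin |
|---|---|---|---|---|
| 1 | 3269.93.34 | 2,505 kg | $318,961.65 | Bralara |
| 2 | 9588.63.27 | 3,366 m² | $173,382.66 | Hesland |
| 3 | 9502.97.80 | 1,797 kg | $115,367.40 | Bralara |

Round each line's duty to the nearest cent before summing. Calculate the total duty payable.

Line 1 (3269.93.34, Bralara, 2,505 kg, $318,961.65):
Base rate for 3269.93.34 is 29%.
Origin Bralara qualifies under the Solay–Bralara agreement and 3269.93.34 is covered: preferential rate 24.5% applies instead.
The additional-duty order on 3269.93.34 targets Drenos, not Bralara; it does not apply.
Duty = $318,961.65 × 24.5% = $78,145.60.
Line 2 (9588.63.27, Hesland, 3,366 m², $173,382.66):
Base rate for 9588.63.27 is 10% + $1.26/m².
Duty = $173,382.66 × 10% + 3,366 × $1.26 = $21,579.43.
Line 3 (9502.97.80, Bralara, 1,797 kg, $115,367.40):
Base rate for 9502.97.80 is 7.5%.
Origin Bralara qualifies under the Solay–Bralara agreement and 9502.97.80 is covered: preferential rate 3.5% applies instead.
Duty = $115,367.40 × 3.5% = $4,037.86.
Total = $78,145.60 + $21,579.43 + $4,037.86 = $103,762.89.

$103,762.89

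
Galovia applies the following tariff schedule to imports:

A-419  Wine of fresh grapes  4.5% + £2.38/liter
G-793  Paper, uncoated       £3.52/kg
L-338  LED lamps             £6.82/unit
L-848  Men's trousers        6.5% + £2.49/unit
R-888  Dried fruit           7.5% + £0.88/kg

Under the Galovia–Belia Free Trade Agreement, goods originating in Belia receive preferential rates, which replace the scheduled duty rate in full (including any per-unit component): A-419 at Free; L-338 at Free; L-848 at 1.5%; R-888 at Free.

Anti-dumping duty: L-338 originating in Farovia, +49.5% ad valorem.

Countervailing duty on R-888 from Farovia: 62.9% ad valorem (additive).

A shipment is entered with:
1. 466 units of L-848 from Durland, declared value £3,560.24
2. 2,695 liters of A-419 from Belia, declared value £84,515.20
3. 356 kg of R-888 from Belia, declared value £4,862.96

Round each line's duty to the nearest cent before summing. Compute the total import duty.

£1,391.76

Line 1 (L-848, Durland, 466 units, £3,560.24):
Base rate for L-848 is 6.5% + £2.49/unit.
L-848 has an FTA preferential rate, but origin Durland is not Belia; base rate stands.
Duty = £3,560.24 × 6.5% + 466 × £2.49 = £1,391.76.
Line 2 (A-419, Belia, 2,695 liters, £84,515.20):
Base rate for A-419 is 4.5% + £2.38/liter.
Origin Belia qualifies under the Galovia–Belia agreement and A-419 is covered: preferential rate Free applies instead.
Duty = £84,515.20 × 0% = £0.00.
Line 3 (R-888, Belia, 356 kg, £4,862.96):
Base rate for R-888 is 7.5% + £0.88/kg.
Origin Belia qualifies under the Galovia–Belia agreement and R-888 is covered: preferential rate Free applies instead.
The additional-duty order on R-888 targets Farovia, not Belia; it does not apply.
Duty = £4,862.96 × 0% = £0.00.
Total = £1,391.76 + £0.00 + £0.00 = £1,391.76.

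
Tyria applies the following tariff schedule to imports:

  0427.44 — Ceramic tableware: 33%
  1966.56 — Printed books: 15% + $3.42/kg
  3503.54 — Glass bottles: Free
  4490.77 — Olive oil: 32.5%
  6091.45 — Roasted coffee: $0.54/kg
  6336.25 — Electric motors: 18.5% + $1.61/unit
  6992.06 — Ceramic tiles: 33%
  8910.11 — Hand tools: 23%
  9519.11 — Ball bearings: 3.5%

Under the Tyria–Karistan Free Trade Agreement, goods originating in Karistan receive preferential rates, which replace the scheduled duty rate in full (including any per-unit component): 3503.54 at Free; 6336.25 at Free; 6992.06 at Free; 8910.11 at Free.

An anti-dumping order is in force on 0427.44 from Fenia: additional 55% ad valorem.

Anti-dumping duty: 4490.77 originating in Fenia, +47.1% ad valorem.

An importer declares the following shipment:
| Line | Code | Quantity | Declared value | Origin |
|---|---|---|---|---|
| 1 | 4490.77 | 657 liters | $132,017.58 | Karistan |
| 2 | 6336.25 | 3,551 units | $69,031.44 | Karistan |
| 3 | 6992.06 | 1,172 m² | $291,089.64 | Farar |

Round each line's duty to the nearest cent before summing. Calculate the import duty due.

$138,965.29

Line 1 (4490.77, Karistan, 657 liters, $132,017.58):
Base rate for 4490.77 is 32.5%.
Origin Karistan is the FTA partner but 4490.77 is not on the preference list; base rate stands.
The additional-duty order on 4490.77 targets Fenia, not Karistan; it does not apply.
Duty = $132,017.58 × 32.5% = $42,905.71.
Line 2 (6336.25, Karistan, 3,551 units, $69,031.44):
Base rate for 6336.25 is 18.5% + $1.61/unit.
Origin Karistan qualifies under the Tyria–Karistan agreement and 6336.25 is covered: preferential rate Free applies instead.
Duty = $69,031.44 × 0% = $0.00.
Line 3 (6992.06, Farar, 1,172 m², $291,089.64):
Base rate for 6992.06 is 33%.
6992.06 has an FTA preferential rate, but origin Farar is not Karistan; base rate stands.
Duty = $291,089.64 × 33% = $96,059.58.
Total = $42,905.71 + $0.00 + $96,059.58 = $138,965.29.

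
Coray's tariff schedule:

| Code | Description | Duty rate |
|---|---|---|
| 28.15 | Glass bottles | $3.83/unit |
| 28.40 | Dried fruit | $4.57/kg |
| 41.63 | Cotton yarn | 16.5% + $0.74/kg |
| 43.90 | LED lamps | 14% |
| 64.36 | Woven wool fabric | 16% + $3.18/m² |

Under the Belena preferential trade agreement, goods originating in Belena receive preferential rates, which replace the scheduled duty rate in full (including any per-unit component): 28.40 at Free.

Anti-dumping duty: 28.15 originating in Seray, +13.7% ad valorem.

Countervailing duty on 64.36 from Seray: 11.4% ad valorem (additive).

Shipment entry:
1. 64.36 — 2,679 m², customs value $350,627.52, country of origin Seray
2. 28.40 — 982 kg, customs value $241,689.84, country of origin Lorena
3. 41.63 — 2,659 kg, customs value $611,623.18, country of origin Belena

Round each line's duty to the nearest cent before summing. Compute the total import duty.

$211,964.38

Line 1 (64.36, Seray, 2,679 m², $350,627.52):
Base rate for 64.36 is 16% + $3.18/m².
Additional duty on 64.36 from Seray: +11.4%. Applied ad valorem rate: 16% + 11.4% = 27.4%.
Duty = $350,627.52 × 27.4% + 2,679 × $3.18 = $104,591.16.
Line 2 (28.40, Lorena, 982 kg, $241,689.84):
Base rate for 28.40 is $4.57/kg.
28.40 has an FTA preferential rate, but origin Lorena is not Belena; base rate stands.
Duty = 982 × $4.57 = $4,487.74.
Line 3 (41.63, Belena, 2,659 kg, $611,623.18):
Base rate for 41.63 is 16.5% + $0.74/kg.
Origin Belena is the FTA partner but 41.63 is not on the preference list; base rate stands.
Duty = $611,623.18 × 16.5% + 2,659 × $0.74 = $102,885.48.
Total = $104,591.16 + $4,487.74 + $102,885.48 = $211,964.38.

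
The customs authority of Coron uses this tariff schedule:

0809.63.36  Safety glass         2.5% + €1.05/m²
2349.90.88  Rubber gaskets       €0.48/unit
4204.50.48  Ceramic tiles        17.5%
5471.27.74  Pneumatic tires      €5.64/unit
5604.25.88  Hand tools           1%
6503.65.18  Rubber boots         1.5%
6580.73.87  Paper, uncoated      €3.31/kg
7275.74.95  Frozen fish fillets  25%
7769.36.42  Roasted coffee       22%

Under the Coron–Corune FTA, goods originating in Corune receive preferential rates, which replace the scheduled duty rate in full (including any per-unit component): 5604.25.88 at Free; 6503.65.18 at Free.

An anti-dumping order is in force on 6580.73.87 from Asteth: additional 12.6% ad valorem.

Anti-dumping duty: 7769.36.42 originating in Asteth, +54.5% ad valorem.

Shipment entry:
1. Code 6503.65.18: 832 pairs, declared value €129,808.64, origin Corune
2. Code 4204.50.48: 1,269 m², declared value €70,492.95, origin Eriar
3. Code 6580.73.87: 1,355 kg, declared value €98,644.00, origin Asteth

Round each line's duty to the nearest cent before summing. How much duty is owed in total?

€29,250.46

Line 1 (6503.65.18, Corune, 832 pairs, €129,808.64):
Base rate for 6503.65.18 is 1.5%.
Origin Corune qualifies under the Coron–Corune agreement and 6503.65.18 is covered: preferential rate Free applies instead.
Duty = €129,808.64 × 0% = €0.00.
Line 2 (4204.50.48, Eriar, 1,269 m², €70,492.95):
Base rate for 4204.50.48 is 17.5%.
Duty = €70,492.95 × 17.5% = €12,336.27.
Line 3 (6580.73.87, Asteth, 1,355 kg, €98,644.00):
Base rate for 6580.73.87 is €3.31/kg.
Additional duty on 6580.73.87 from Asteth: +12.6% ad valorem. Applied ad valorem rate = 12.6%.
Duty = €98,644.00 × 12.6% + 1,355 × €3.31 = €16,914.19.
Total = €0.00 + €12,336.27 + €16,914.19 = €29,250.46.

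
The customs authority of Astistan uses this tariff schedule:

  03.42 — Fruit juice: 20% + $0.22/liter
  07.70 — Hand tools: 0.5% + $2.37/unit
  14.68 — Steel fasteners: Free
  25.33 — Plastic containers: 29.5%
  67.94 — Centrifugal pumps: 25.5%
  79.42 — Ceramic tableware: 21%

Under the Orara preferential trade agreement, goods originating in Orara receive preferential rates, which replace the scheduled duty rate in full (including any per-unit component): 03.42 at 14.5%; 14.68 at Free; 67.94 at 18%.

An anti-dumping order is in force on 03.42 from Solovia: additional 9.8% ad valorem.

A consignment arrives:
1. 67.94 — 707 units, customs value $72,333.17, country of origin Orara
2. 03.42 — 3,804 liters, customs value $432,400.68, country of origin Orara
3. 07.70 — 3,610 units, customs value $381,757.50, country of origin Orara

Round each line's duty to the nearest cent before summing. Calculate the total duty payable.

Line 1 (67.94, Orara, 707 units, $72,333.17):
Base rate for 67.94 is 25.5%.
Origin Orara qualifies under the Astistan–Orara agreement and 67.94 is covered: preferential rate 18% applies instead.
Duty = $72,333.17 × 18% = $13,019.97.
Line 2 (03.42, Orara, 3,804 liters, $432,400.68):
Base rate for 03.42 is 20% + $0.22/liter.
Origin Orara qualifies under the Astistan–Orara agreement and 03.42 is covered: preferential rate 14.5% applies instead.
The additional-duty order on 03.42 targets Solovia, not Orara; it does not apply.
Duty = $432,400.68 × 14.5% = $62,698.10.
Line 3 (07.70, Orara, 3,610 units, $381,757.50):
Base rate for 07.70 is 0.5% + $2.37/unit.
Origin Orara is the FTA partner but 07.70 is not on the preference list; base rate stands.
Duty = $381,757.50 × 0.5% + 3,610 × $2.37 = $10,464.49.
Total = $13,019.97 + $62,698.10 + $10,464.49 = $86,182.56.

$86,182.56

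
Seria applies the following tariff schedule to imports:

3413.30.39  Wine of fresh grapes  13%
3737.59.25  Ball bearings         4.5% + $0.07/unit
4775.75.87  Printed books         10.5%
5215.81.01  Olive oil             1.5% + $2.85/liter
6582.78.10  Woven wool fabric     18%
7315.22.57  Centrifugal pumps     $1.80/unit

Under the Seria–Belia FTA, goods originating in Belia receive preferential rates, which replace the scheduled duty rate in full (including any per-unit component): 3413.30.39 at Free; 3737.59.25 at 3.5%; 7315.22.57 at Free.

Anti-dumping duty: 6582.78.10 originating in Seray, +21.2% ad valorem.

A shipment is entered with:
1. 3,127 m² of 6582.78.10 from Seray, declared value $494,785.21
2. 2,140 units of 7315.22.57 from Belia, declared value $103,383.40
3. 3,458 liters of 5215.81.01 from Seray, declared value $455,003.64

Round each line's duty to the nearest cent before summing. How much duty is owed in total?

$210,636.15

Line 1 (6582.78.10, Seray, 3,127 m², $494,785.21):
Base rate for 6582.78.10 is 18%.
Additional duty on 6582.78.10 from Seray: +21.2%. Applied ad valorem rate: 18% + 21.2% = 39.2%.
Duty = $494,785.21 × 39.2% = $193,955.80.
Line 2 (7315.22.57, Belia, 2,140 units, $103,383.40):
Base rate for 7315.22.57 is $1.80/unit.
Origin Belia qualifies under the Seria–Belia agreement and 7315.22.57 is covered: preferential rate Free applies instead.
Duty = $103,383.40 × 0% = $0.00.
Line 3 (5215.81.01, Seray, 3,458 liters, $455,003.64):
Base rate for 5215.81.01 is 1.5% + $2.85/liter.
Duty = $455,003.64 × 1.5% + 3,458 × $2.85 = $16,680.35.
Total = $193,955.80 + $0.00 + $16,680.35 = $210,636.15.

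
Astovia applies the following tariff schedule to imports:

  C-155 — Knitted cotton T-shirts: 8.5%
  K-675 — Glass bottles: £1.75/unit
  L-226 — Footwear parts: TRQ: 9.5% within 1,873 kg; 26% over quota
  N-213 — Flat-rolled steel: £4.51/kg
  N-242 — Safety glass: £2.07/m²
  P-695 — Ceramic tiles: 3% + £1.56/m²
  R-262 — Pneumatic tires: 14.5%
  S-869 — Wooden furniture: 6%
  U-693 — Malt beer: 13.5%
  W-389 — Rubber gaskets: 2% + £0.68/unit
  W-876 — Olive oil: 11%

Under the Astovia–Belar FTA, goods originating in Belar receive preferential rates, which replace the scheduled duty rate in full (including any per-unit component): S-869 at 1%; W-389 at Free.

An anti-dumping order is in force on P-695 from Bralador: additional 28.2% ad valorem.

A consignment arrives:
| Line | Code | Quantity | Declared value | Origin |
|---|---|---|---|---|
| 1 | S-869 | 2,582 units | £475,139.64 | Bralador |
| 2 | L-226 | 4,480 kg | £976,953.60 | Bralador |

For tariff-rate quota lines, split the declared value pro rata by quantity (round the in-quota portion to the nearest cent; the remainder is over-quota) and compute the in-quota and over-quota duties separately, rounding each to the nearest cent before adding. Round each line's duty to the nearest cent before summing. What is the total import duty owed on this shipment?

£215,122.88

Line 1 (S-869, Bralador, 2,582 units, £475,139.64):
Base rate for S-869 is 6%.
S-869 has an FTA preferential rate, but origin Bralador is not Belar; base rate stands.
Duty = £475,139.64 × 6% = £28,508.38.
Line 2 (L-226, Bralador, 4,480 kg, £976,953.60):
Code L-226 is under a tariff-rate quota (threshold 1,873 kg). In-quota: 1,873 kg at 9.5%; over-quota: 2,607 kg at 26%.
Pro-rata value split: in-quota = £976,953.60 × 1,873/4,480 = £408,445.11; over-quota = £976,953.60 − £408,445.11 = £568,508.49.
In-quota duty = £408,445.11 × 9.5% = £38,802.29. Over-quota duty = £568,508.49 × 26% = £147,812.21.
Line duty = £38,802.29 + £147,812.21 = £186,614.50.
Total = £28,508.38 + £186,614.50 = £215,122.88.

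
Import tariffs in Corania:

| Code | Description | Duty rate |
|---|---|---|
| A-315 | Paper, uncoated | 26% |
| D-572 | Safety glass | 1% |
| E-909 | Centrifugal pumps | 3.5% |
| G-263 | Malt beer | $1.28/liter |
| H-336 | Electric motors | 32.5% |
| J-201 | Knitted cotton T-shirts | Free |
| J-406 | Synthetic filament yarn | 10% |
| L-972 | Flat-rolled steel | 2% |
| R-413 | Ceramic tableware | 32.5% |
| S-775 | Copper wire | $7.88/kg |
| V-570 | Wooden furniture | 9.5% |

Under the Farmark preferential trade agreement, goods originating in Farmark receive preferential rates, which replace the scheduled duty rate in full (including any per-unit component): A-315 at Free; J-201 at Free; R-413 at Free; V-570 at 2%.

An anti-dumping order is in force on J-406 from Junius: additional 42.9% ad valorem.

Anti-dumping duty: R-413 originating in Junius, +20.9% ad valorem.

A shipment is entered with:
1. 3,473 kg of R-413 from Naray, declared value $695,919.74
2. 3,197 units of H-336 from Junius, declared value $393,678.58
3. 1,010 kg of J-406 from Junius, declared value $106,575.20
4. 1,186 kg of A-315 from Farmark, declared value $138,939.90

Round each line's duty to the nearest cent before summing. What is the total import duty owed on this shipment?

Line 1 (R-413, Naray, 3,473 kg, $695,919.74):
Base rate for R-413 is 32.5%.
R-413 has an FTA preferential rate, but origin Naray is not Farmark; base rate stands.
The additional-duty order on R-413 targets Junius, not Naray; it does not apply.
Duty = $695,919.74 × 32.5% = $226,173.92.
Line 2 (H-336, Junius, 3,197 units, $393,678.58):
Base rate for H-336 is 32.5%.
Duty = $393,678.58 × 32.5% = $127,945.54.
Line 3 (J-406, Junius, 1,010 kg, $106,575.20):
Base rate for J-406 is 10%.
Additional duty on J-406 from Junius: +42.9%. Applied ad valorem rate: 10% + 42.9% = 52.9%.
Duty = $106,575.20 × 52.9% = $56,378.28.
Line 4 (A-315, Farmark, 1,186 kg, $138,939.90):
Base rate for A-315 is 26%.
Origin Farmark qualifies under the Corania–Farmark agreement and A-315 is covered: preferential rate Free applies instead.
Duty = $138,939.90 × 0% = $0.00.
Total = $226,173.92 + $127,945.54 + $56,378.28 + $0.00 = $410,497.74.

$410,497.74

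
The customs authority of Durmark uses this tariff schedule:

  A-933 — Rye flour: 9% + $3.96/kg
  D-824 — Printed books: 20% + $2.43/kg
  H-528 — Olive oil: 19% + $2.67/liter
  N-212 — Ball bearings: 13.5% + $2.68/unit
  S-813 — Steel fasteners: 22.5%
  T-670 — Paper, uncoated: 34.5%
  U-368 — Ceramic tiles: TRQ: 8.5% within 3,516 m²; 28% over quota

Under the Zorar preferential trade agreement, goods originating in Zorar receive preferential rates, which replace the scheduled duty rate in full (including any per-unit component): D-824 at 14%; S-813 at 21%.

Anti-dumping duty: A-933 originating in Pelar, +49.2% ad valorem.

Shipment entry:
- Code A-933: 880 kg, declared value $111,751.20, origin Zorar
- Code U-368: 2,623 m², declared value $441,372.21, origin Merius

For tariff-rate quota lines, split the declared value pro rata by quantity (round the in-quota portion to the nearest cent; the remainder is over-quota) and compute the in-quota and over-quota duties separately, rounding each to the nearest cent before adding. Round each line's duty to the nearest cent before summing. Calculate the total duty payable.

$51,059.05

Line 1 (A-933, Zorar, 880 kg, $111,751.20):
Base rate for A-933 is 9% + $3.96/kg.
Origin Zorar is the FTA partner but A-933 is not on the preference list; base rate stands.
The additional-duty order on A-933 targets Pelar, not Zorar; it does not apply.
Duty = $111,751.20 × 9% + 880 × $3.96 = $13,542.41.
Line 2 (U-368, Merius, 2,623 m², $441,372.21):
Code U-368 is under a tariff-rate quota (threshold 3,516 m²). Quantity 2,623 m² is within the quota, so the in-quota rate 8.5% applies to the full value.
Duty = $441,372.21 × 8.5% = $37,516.64.
Total = $13,542.41 + $37,516.64 = $51,059.05.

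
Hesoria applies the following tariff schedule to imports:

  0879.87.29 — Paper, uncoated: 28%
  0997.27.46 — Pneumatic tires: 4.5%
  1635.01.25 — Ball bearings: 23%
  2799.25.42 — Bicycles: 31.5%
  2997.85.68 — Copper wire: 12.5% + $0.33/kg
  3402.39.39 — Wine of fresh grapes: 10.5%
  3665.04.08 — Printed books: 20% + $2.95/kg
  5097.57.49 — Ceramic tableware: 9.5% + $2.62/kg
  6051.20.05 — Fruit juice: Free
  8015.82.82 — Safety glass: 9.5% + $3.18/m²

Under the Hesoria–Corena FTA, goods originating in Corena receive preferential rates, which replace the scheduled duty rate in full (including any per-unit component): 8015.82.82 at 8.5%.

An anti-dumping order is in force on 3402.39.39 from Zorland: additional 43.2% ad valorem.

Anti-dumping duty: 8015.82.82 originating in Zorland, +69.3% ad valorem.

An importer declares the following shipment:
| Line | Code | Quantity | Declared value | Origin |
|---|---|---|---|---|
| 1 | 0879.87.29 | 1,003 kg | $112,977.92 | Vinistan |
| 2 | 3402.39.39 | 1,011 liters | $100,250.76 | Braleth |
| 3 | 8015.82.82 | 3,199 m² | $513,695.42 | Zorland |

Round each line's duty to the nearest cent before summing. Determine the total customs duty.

$457,124.96

Line 1 (0879.87.29, Vinistan, 1,003 kg, $112,977.92):
Base rate for 0879.87.29 is 28%.
Duty = $112,977.92 × 28% = $31,633.82.
Line 2 (3402.39.39, Braleth, 1,011 liters, $100,250.76):
Base rate for 3402.39.39 is 10.5%.
The additional-duty order on 3402.39.39 targets Zorland, not Braleth; it does not apply.
Duty = $100,250.76 × 10.5% = $10,526.33.
Line 3 (8015.82.82, Zorland, 3,199 m², $513,695.42):
Base rate for 8015.82.82 is 9.5% + $3.18/m².
8015.82.82 has an FTA preferential rate, but origin Zorland is not Corena; base rate stands.
Additional duty on 8015.82.82 from Zorland: +69.3%. Applied ad valorem rate: 9.5% + 69.3% = 78.8%.
Duty = $513,695.42 × 78.8% + 3,199 × $3.18 = $414,964.81.
Total = $31,633.82 + $10,526.33 + $414,964.81 = $457,124.96.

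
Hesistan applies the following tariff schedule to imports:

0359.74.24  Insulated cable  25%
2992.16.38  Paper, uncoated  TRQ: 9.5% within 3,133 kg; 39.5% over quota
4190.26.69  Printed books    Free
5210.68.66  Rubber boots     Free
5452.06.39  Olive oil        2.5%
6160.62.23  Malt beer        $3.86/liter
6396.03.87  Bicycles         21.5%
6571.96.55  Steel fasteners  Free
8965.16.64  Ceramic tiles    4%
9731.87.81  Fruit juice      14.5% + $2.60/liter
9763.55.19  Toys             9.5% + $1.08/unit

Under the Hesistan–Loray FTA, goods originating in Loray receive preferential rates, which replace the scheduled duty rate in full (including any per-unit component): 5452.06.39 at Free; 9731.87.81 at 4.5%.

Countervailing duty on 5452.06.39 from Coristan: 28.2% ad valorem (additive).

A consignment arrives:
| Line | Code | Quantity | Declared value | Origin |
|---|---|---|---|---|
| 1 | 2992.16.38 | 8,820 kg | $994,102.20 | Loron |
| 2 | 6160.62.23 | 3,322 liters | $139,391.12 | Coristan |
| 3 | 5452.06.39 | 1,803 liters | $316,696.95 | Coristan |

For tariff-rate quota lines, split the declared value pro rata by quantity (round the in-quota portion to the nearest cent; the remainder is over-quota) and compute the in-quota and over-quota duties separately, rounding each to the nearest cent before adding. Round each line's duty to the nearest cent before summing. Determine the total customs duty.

Line 1 (2992.16.38, Loron, 8,820 kg, $994,102.20):
Code 2992.16.38 is under a tariff-rate quota (threshold 3,133 kg). In-quota: 3,133 kg at 9.5%; over-quota: 5,687 kg at 39.5%.
Pro-rata value split: in-quota = $994,102.20 × 3,133/8,820 = $353,120.43; over-quota = $994,102.20 − $353,120.43 = $640,981.77.
In-quota duty = $353,120.43 × 9.5% = $33,546.44. Over-quota duty = $640,981.77 × 39.5% = $253,187.80.
Line duty = $33,546.44 + $253,187.80 = $286,734.24.
Line 2 (6160.62.23, Coristan, 3,322 liters, $139,391.12):
Base rate for 6160.62.23 is $3.86/liter.
Duty = 3,322 × $3.86 = $12,822.92.
Line 3 (5452.06.39, Coristan, 1,803 liters, $316,696.95):
Base rate for 5452.06.39 is 2.5%.
5452.06.39 has an FTA preferential rate, but origin Coristan is not Loray; base rate stands.
Additional duty on 5452.06.39 from Coristan: +28.2%. Applied ad valorem rate: 2.5% + 28.2% = 30.7%.
Duty = $316,696.95 × 30.7% = $97,225.96.
Total = $286,734.24 + $12,822.92 + $97,225.96 = $396,783.12.

$396,783.12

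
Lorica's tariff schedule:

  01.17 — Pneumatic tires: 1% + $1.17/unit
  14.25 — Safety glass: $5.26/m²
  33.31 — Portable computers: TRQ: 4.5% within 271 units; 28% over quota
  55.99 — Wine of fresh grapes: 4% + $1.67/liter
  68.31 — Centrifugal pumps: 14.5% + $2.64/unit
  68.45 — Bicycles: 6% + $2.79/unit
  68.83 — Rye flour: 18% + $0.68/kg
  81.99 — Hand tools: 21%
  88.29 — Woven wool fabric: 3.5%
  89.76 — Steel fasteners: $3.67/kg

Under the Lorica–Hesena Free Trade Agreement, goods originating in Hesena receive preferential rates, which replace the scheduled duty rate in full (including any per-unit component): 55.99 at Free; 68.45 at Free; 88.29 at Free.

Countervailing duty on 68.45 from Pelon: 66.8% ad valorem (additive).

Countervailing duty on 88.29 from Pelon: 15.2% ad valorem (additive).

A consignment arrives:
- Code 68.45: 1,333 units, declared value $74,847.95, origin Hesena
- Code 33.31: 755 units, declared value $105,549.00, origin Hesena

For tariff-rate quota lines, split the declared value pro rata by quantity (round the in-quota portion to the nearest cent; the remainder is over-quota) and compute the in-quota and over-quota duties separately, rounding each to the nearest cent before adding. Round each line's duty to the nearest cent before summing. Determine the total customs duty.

$20,650.56

Line 1 (68.45, Hesena, 1,333 units, $74,847.95):
Base rate for 68.45 is 6% + $2.79/unit.
Origin Hesena qualifies under the Lorica–Hesena agreement and 68.45 is covered: preferential rate Free applies instead.
The additional-duty order on 68.45 targets Pelon, not Hesena; it does not apply.
Duty = $74,847.95 × 0% = $0.00.
Line 2 (33.31, Hesena, 755 units, $105,549.00):
Code 33.31 is under a tariff-rate quota (threshold 271 units). In-quota: 271 units at 4.5%; over-quota: 484 units at 28%.
Pro-rata value split: in-quota = $105,549.00 × 271/755 = $37,885.80; over-quota = $105,549.00 − $37,885.80 = $67,663.20.
In-quota duty = $37,885.80 × 4.5% = $1,704.86. Over-quota duty = $67,663.20 × 28% = $18,945.70.
Line duty = $1,704.86 + $18,945.70 = $20,650.56.
Total = $0.00 + $20,650.56 = $20,650.56.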